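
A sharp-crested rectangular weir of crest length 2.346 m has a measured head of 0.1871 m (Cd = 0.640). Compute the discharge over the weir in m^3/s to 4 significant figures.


Approach: apply the rectangular weir equation, Q = (2/3)*Cd*L*sqrt(2g)*H^1.5.
Q = (2/3)*0.640*2.346*sqrt(2*9.81)*0.1871^1.5 = 0.3588 m^3/s
Therefore the discharge over the weir = 0.3588 m^3/s.


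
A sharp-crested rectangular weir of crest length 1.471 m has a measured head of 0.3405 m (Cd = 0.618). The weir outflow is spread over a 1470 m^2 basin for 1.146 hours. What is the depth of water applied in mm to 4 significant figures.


Approach: apply the rectangular weir equation with a volume-to-depth conversion, Q = (2/3)*Cd*L*sqrt(2g)*H^1.5; d = Q*t/A * 1000.
Step 1 — weir discharge:
  Q = (2/3)*0.618*1.471*sqrt(2*9.81)*0.3405^1.5 = 0.533378 m^3/s
Step 2 — volume: V = 0.533378 * 1.146*3600 = 2200.50 m^3
Step 3 — depth: d = V/A * 1000 = 2200.50/1470 * 1000 = 1497 mm
Therefore the depth of water applied = 1497 mm.


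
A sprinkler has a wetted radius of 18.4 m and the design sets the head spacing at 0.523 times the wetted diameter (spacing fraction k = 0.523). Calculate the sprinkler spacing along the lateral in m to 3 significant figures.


Approach: apply the sprinkler spacing rule (spacing as a fraction of wetted diameter), S = k*(2*R).
S = 0.523 * (2 * 18.4) = 19.2 m
Therefore the sprinkler spacing along the lateral = 19.2 m.


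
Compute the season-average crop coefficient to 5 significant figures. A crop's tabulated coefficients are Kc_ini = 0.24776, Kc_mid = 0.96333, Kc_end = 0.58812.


Approach: apply a simple seasonal average, Kc_avg = (Kc_ini + Kc_mid + Kc_end)/3.
Kc_avg = (0.24776 + 0.96333 + 0.58812)/3 = 0.59974
Therefore the season-average crop coefficient = 0.59974.


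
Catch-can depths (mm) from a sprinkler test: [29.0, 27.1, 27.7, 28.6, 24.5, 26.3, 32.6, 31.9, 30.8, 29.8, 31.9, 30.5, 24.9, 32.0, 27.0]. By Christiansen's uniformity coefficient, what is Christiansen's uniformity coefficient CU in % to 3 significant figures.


Approach: apply Christiansen's uniformity coefficient, CU = (1 - mean_abs_deviation/mean)*100.
mean = 28.973 mm
mean |d_i - mean| = 2.2284 mm
CU = (1 - 2.2284/28.973)*100 = 92.3 %
Therefore Christiansen's uniformity coefficient CU = 92.3 %.


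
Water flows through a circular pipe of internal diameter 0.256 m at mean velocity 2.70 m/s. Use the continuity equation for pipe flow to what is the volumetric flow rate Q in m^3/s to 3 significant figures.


Approach: apply the continuity equation for pipe flow, Q = A * v with A = pi*(D/2)^2.
A = pi*(0.256/2)^2 = 0.051472 m^2
Q = 0.051472 * 2.70 = 0.139 m^3/s
Therefore the volumetric flow rate Q = 0.139 m^3/s.


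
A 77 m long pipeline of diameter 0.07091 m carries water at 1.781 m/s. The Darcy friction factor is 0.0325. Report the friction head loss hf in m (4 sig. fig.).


Approach: apply the Darcy-Weisbach equation, hf = f*(L/D)*(v^2/(2g)).
hf = 0.0325 * (77/0.07091) * (1.781^2 / (2*9.81))
hf = 5.706 m
Therefore the friction head loss hf = 5.706 m.


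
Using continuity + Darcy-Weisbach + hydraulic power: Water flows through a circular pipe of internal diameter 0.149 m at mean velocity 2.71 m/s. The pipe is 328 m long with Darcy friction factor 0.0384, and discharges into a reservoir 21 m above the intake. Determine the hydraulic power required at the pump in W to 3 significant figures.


Approach: apply continuity + Darcy-Weisbach + hydraulic power, Q = A*v; hf = f*(L/D)*(v^2/(2g)); H = static + hf; P = rho*g*Q*H.
Step 1 — flow rate (continuity, Q = A*v):
  A = pi*(0.149/2)^2 = 0.017437 m^2
  Q = 0.017437 * 2.71 = 0.047253 m^3/s
Step 2 — friction head loss (Darcy-Weisbach):
  hf = 0.0384 * (328/0.149) * (2.71^2 / (2*9.81))
  hf = 31.642 m
Step 3 — total head: H = 21 + 31.642 = 52.642 m
Step 4 — hydraulic power (P = rho*g*Q*H):
  P = 1000 * 9.81 * 0.047253 * 52.642 = 24400 W
Therefore the hydraulic power required at the pump = 24400 W.


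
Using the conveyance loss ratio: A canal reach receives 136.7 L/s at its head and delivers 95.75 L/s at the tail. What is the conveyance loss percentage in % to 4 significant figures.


Approach: apply the conveyance loss ratio, loss% = ((Q_head - Q_tail)/Q_head)*100.
loss = ((136.7 - 95.75)/136.7)*100 = 29.96 %
Therefore the conveyance loss percentage = 29.96 %.


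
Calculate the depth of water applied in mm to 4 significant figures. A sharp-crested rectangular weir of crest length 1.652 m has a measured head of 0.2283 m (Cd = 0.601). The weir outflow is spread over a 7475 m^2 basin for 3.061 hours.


Approach: apply the rectangular weir equation with a volume-to-depth conversion, Q = (2/3)*Cd*L*sqrt(2g)*H^1.5; d = Q*t/A * 1000.
Step 1 — weir discharge:
  Q = (2/3)*0.601*1.652*sqrt(2*9.81)*0.2283^1.5 = 0.319817 m^3/s
Step 2 — volume: V = 0.319817 * 3.061*3600 = 3524.26 m^3
Step 3 — depth: d = V/A * 1000 = 3524.26/7475 * 1000 = 471.5 mm
Therefore the depth of water applied = 471.5 mm.


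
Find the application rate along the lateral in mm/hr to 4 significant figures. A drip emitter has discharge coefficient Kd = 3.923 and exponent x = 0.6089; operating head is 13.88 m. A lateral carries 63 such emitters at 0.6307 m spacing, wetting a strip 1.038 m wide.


Approach: apply the emitter equation with a lateral mass balance, q = Kd*h^x; Q = n*q; rate = Q/(n*spacing*width).
Step 1 — single emitter flow (q = Kd*h^x):
  q = 3.923 * 13.88^0.6089 = 19.4634 L/hr
Step 2 — total lateral flow: Q = 63 * 19.4634 = 1226.20 L/hr
Step 3 — wetted area: A = 63 * 0.6307 * 1.038 = 41.2440 m^2
Step 4 — application rate: Q/A = 1226.20/41.2440 = 29.73 mm/hr
Therefore the application rate along the lateral = 29.73 mm/hr.


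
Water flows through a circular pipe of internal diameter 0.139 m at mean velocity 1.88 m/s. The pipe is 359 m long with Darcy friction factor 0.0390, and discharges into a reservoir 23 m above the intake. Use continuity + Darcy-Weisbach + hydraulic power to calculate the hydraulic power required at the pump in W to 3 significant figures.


Approach: apply continuity + Darcy-Weisbach + hydraulic power, Q = A*v; hf = f*(L/D)*(v^2/(2g)); H = static + hf; P = rho*g*Q*H.
Step 1 — flow rate (continuity, Q = A*v):
  A = pi*(0.139/2)^2 = 0.015175 m^2
  Q = 0.015175 * 1.88 = 0.028528 m^3/s
Step 2 — friction head loss (Darcy-Weisbach):
  hf = 0.0390 * (359/0.139) * (1.88^2 / (2*9.81))
  hf = 18.145 m
Step 3 — total head: H = 23 + 18.145 = 41.145 m
Step 4 — hydraulic power (P = rho*g*Q*H):
  P = 1000 * 9.81 * 0.028528 * 41.145 = 11500 W
Therefore the hydraulic power required at the pump = 11500 W.


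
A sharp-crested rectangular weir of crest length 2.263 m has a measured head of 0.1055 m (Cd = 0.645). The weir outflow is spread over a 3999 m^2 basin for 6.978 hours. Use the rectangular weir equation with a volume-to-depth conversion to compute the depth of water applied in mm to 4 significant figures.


Approach: apply the rectangular weir equation with a volume-to-depth conversion, Q = (2/3)*Cd*L*sqrt(2g)*H^1.5; d = Q*t/A * 1000.
Step 1 — weir discharge:
  Q = (2/3)*0.645*2.263*sqrt(2*9.81)*0.1055^1.5 = 0.147700 m^3/s
Step 2 — volume: V = 0.147700 * 6.978*3600 = 3710.35 m^3
Step 3 — depth: d = V/A * 1000 = 3710.35/3999 * 1000 = 927.8 mm
Therefore the depth of water applied = 927.8 mm.


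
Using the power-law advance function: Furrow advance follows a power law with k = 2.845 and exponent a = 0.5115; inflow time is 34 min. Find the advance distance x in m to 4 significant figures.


Approach: apply the power-law advance function, x = k*t^a.
x = 2.845 * 34^0.5115 = 17.28 m
Therefore the advance distance x = 17.28 m.


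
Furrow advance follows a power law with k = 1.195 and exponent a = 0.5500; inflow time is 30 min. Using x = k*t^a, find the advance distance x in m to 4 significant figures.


x = 1.195 * 30^0.5500 = 7.759 m
Therefore the advance distance x = 7.759 m.


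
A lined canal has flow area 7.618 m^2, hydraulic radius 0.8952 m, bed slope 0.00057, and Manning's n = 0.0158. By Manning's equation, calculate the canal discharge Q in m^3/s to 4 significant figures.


Approach: apply Manning's equation, Q = (1/n)*A*R^(2/3)*S^(1/2).
Q = (1/0.0158) * 7.618 * 0.8952^(2/3) * 0.00057^(1/2) = 10.69 m^3/s
Therefore the canal discharge Q = 10.69 m^3/s.


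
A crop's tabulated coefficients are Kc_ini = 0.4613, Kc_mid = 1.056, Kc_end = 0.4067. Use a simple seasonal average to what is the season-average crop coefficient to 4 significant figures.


Approach: apply a simple seasonal average, Kc_avg = (Kc_ini + Kc_mid + Kc_end)/3.
Kc_avg = (0.4613 + 1.056 + 0.4067)/3 = 0.6413
Therefore the season-average crop coefficient = 0.6413.


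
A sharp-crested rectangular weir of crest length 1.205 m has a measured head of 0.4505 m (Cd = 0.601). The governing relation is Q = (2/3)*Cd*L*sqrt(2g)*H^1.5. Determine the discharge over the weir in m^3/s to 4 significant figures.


Q = (2/3)*0.601*1.205*sqrt(2*9.81)*0.4505^1.5 = 0.6466 m^3/s
Therefore the discharge over the weir = 0.6466 m^3/s.


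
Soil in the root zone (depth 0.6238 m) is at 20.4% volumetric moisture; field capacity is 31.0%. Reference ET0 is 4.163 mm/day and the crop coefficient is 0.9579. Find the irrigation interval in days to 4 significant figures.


Approach: apply soil-water budget scheduling, SMD = (FC-theta)/100*depth*1000; ETc = ET0*Kc; interval = SMD/ETc.
Step 1 — soil moisture deficit:
  SMD = (31.0 - 20.4)/100 * 0.6238 * 1000 = 66.1228 mm
Step 2 — daily crop ET (ETc = ET0*Kc):
  ETc = 4.163 * 0.9579 = 3.98774 mm/day
Step 3 — irrigation interval (SMD/ETc):
  interval = 66.1228 / 3.98774 = 16.58 days
Therefore the irrigation interval = 16.58 days.


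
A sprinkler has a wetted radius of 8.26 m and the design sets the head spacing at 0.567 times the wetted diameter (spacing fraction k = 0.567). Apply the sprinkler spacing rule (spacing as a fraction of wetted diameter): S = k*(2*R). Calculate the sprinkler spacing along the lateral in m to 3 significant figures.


S = 0.567 * (2 * 8.26) = 9.37 m
Therefore the sprinkler spacing along the lateral = 9.37 m.


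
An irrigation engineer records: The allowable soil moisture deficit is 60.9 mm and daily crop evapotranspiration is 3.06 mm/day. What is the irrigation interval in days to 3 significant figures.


Approach: apply the irrigation interval relation, interval = SMD / ETc.
interval = 60.9 / 3.06 = 19.9 days
Therefore the irrigation interval = 19.9 days.


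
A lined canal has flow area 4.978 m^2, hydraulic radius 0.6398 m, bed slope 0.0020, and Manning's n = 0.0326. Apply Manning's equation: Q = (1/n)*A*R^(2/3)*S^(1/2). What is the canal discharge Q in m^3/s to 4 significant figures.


Q = (1/0.0326) * 4.978 * 0.6398^(2/3) * 0.0020^(1/2) = 5.070 m^3/s
Therefore the canal discharge Q = 5.070 m^3/s.


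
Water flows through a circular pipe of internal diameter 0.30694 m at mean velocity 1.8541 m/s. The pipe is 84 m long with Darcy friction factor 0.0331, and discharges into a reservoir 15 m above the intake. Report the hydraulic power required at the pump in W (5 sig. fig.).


Approach: apply continuity + Darcy-Weisbach + hydraulic power, Q = A*v; hf = f*(L/D)*(v^2/(2g)); H = static + hf; P = rho*g*Q*H.
Step 1 — flow rate (continuity, Q = A*v):
  A = pi*(0.30694/2)^2 = 0.07399406 m^2
  Q = 0.07399406 * 1.8541 = 0.1371924 m^3/s
Step 2 — friction head loss (Darcy-Weisbach):
  hf = 0.0331 * (84/0.30694) * (1.8541^2 / (2*9.81))
  hf = 1.587161 m
Step 3 — total head: H = 15 + 1.587161 = 16.58716 m
Step 4 — hydraulic power (P = rho*g*Q*H):
  P = 1000 * 9.81 * 0.1371924 * 16.58716 = 22324 W
Therefore the hydraulic power required at the pump = 22324 W.


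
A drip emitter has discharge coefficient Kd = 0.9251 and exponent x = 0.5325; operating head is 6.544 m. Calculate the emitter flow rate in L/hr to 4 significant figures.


Approach: apply the emitter characteristic equation, q = Kd * h^x.
q = 0.9251 * 6.544^0.5325 = 2.516 L/hr
Therefore the emitter flow rate = 2.516 L/hr.


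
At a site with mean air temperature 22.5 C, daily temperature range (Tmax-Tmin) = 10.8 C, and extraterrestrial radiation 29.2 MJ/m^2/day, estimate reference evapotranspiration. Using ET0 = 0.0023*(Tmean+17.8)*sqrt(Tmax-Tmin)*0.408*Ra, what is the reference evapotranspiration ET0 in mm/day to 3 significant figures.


ET0 = 0.0023*(22.5+17.8)*sqrt(10.8)*0.408*29.2 = 3.63 mm/day
Therefore the reference evapotranspiration ET0 = 3.63 mm/day.


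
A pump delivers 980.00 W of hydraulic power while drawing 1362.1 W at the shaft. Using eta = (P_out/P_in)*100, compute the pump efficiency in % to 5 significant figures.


eta = (980.00 / 1362.1) * 100 = 71.948 %
Therefore the pump efficiency = 71.948 %.


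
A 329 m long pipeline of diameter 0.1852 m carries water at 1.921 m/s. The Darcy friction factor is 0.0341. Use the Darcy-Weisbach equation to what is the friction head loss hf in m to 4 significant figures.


Approach: apply the Darcy-Weisbach equation, hf = f*(L/D)*(v^2/(2g)).
hf = 0.0341 * (329/0.1852) * (1.921^2 / (2*9.81))
hf = 11.39 m
Therefore the friction head loss hf = 11.39 m.


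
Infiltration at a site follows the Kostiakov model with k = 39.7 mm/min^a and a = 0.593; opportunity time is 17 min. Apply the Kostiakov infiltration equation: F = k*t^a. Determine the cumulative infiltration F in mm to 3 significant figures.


F = 39.7 * 17^0.593 = 213 mm
Therefore the cumulative infiltration F = 213 mm.


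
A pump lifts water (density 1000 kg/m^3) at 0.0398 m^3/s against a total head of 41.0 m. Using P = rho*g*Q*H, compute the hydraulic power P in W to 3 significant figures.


P = 1000 * 9.81 * 0.0398 * 41.0 = 16000 W
Therefore the hydraulic power P = 16000 W.


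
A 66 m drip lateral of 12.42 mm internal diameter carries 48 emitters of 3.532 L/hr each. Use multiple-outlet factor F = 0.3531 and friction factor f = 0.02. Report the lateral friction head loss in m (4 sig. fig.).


Approach: apply Darcy-Weisbach with the multiple-outlet F-factor, Q = n*q/(3600*1000) m^3/s; v = Q/A; hf = F*f*(L/D)*(v^2/(2g)).
Q = 48*3.532/(3600*1000) = 4.70933e-05 m^3/s
A = pi*(12.42e-3/2)^2 = 1.21153e-04 m^2, so v = Q/A = 0.388711 m/s
hf = 0.3531*0.02*(66/0.01242)*(0.388711^2/(2*9.81)) = 0.2890 m
Therefore the lateral friction head loss = 0.2890 m.


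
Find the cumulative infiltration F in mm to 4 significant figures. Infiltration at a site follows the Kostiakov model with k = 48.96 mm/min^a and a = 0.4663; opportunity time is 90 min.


Approach: apply the Kostiakov infiltration equation, F = k*t^a.
F = 48.96 * 90^0.4663 = 399.1 mm
Therefore the cumulative infiltration F = 399.1 mm.


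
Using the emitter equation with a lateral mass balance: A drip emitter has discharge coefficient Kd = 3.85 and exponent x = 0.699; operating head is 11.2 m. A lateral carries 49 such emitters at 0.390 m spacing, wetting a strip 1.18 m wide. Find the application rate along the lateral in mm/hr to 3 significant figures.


Approach: apply the emitter equation with a lateral mass balance, q = Kd*h^x; Q = n*q; rate = Q/(n*spacing*width).
Step 1 — single emitter flow (q = Kd*h^x):
  q = 3.85 * 11.2^0.699 = 20.838 L/hr
Step 2 — total lateral flow: Q = 49 * 20.838 = 1021.1 L/hr
Step 3 — wetted area: A = 49 * 0.390 * 1.18 = 22.550 m^2
Step 4 — application rate: Q/A = 1021.1/22.550 = 45.3 mm/hr
Therefore the application rate along the lateral = 45.3 mm/hr.


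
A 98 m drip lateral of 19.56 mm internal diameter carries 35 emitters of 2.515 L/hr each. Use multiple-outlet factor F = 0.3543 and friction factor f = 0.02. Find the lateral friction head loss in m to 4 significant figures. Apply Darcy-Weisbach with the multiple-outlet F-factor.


Approach: apply Darcy-Weisbach with the multiple-outlet F-factor, Q = n*q/(3600*1000) m^3/s; v = Q/A; hf = F*f*(L/D)*(v^2/(2g)).
Q = 35*2.515/(3600*1000) = 2.44514e-05 m^3/s
A = pi*(19.56e-3/2)^2 = 3.00488e-04 m^2, so v = Q/A = 0.0813722 m/s
hf = 0.3543*0.02*(98/0.01956)*(0.0813722^2/(2*9.81)) = 0.01198 m
Therefore the lateral friction head loss = 0.01198 m.


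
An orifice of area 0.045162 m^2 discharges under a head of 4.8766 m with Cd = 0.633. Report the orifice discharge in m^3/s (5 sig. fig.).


Approach: apply the orifice equation, Q = Cd*A*sqrt(2*g*h).
Q = 0.633 * 0.045162 * sqrt(2*9.81*4.8766) = 0.27963 m^3/s
Therefore the orifice discharge = 0.27963 m^3/s.


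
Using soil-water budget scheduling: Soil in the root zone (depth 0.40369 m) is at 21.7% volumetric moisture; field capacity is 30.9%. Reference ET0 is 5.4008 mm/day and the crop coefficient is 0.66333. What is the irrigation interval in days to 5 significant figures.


Approach: apply soil-water budget scheduling, SMD = (FC-theta)/100*depth*1000; ETc = ET0*Kc; interval = SMD/ETc.
Step 1 — soil moisture deficit:
  SMD = (30.9 - 21.7)/100 * 0.40369 * 1000 = 37.13948 mm
Step 2 — daily crop ET (ETc = ET0*Kc):
  ETc = 5.4008 * 0.66333 = 3.582513 mm/day
Step 3 — irrigation interval (SMD/ETc):
  interval = 37.13948 / 3.582513 = 10.367 days
Therefore the irrigation interval = 10.367 days.


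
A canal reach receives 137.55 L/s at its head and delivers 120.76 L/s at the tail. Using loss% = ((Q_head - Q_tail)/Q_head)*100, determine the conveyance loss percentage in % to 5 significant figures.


loss = ((137.55 - 120.76)/137.55)*100 = 12.206 %
Therefore the conveyance loss percentage = 12.206 %.


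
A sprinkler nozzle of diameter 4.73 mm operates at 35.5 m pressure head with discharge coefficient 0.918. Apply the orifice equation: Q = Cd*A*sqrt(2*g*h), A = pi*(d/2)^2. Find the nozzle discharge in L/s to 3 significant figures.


A = pi*(4.73e-3/2)^2 = 1.7572e-05 m^2
Q = 0.918 * 1.7572e-05 * sqrt(2*9.81*35.5) * 1000 = 0.426 L/s
Therefore the nozzle discharge = 0.426 L/s.


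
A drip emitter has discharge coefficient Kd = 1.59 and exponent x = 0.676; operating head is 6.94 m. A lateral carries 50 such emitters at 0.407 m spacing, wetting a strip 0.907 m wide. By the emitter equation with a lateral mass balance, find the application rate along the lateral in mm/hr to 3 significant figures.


Approach: apply the emitter equation with a lateral mass balance, q = Kd*h^x; Q = n*q; rate = Q/(n*spacing*width).
Step 1 — single emitter flow (q = Kd*h^x):
  q = 1.59 * 6.94^0.676 = 5.8906 L/hr
Step 2 — total lateral flow: Q = 50 * 5.8906 = 294.53 L/hr
Step 3 — wetted area: A = 50 * 0.407 * 0.907 = 18.457 m^2
Step 4 — application rate: Q/A = 294.53/18.457 = 16.0 mm/hr
Therefore the application rate along the lateral = 16.0 mm/hr.


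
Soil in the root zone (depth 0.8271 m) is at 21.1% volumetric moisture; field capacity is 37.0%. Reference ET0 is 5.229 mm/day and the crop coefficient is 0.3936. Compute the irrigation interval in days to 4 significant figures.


Approach: apply soil-water budget scheduling, SMD = (FC-theta)/100*depth*1000; ETc = ET0*Kc; interval = SMD/ETc.
Step 1 — soil moisture deficit:
  SMD = (37.0 - 21.1)/100 * 0.8271 * 1000 = 131.509 mm
Step 2 — daily crop ET (ETc = ET0*Kc):
  ETc = 5.229 * 0.3936 = 2.05813 mm/day
Step 3 — irrigation interval (SMD/ETc):
  interval = 131.509 / 2.05813 = 63.90 days
Therefore the irrigation interval = 63.90 days.


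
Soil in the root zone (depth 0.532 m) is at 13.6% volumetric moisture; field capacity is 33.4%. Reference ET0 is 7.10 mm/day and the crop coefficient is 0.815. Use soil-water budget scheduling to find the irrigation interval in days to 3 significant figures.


Approach: apply soil-water budget scheduling, SMD = (FC-theta)/100*depth*1000; ETc = ET0*Kc; interval = SMD/ETc.
Step 1 — soil moisture deficit:
  SMD = (33.4 - 13.6)/100 * 0.532 * 1000 = 105.34 mm
Step 2 — daily crop ET (ETc = ET0*Kc):
  ETc = 7.10 * 0.815 = 5.7865 mm/day
Step 3 — irrigation interval (SMD/ETc):
  interval = 105.34 / 5.7865 = 18.2 days
Therefore the irrigation interval = 18.2 days.


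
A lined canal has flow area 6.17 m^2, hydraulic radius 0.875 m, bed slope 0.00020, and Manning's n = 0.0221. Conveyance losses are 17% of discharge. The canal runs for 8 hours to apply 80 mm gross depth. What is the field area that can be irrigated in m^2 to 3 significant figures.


Approach: apply Manning's equation with a conveyance and depth budget, Q = (1/n)*A*R^(2/3)*S^(1/2); Q_field = Q*(1-loss); Area = Q_field*t/(d/1000).
Step 1 — canal discharge (Manning's equation):
  Q = (1/0.0221) * 6.17 * 0.875^(2/3) * 0.00020^(1/2) = 3.6120 m^3/s
Step 2 — delivered flow: Q_field = 3.6120*(1 - 17/100) = 2.9980 m^3/s
Step 3 — volume delivered: V = 2.9980 * 8*3600 = 86341 m^3
Step 4 — area served: A = V / (depth/1000) = 86341 / 0.08 = 1080000 m^2
Therefore the field area that can be irrigated = 1080000 m^2.


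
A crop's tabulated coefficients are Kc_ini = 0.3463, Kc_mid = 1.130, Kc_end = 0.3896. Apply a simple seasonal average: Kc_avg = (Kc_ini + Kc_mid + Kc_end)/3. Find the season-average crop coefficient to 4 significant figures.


Kc_avg = (0.3463 + 1.130 + 0.3896)/3 = 0.6220
Therefore the season-average crop coefficient = 0.6220.


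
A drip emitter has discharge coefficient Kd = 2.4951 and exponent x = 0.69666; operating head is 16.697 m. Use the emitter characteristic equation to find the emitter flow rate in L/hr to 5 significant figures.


Approach: apply the emitter characteristic equation, q = Kd * h^x.
q = 2.4951 * 16.697^0.69666 = 17.736 L/hr
Therefore the emitter flow rate = 17.736 L/hr.


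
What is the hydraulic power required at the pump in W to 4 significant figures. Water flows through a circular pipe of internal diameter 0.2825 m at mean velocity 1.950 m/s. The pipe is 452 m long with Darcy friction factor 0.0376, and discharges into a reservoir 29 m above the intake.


Approach: apply continuity + Darcy-Weisbach + hydraulic power, Q = A*v; hf = f*(L/D)*(v^2/(2g)); H = static + hf; P = rho*g*Q*H.
Step 1 — flow rate (continuity, Q = A*v):
  A = pi*(0.2825/2)^2 = 0.0626797 m^2
  Q = 0.0626797 * 1.950 = 0.122225 m^3/s
Step 2 — friction head loss (Darcy-Weisbach):
  hf = 0.0376 * (452/0.2825) * (1.950^2 / (2*9.81))
  hf = 11.6594 m
Step 3 — total head: H = 29 + 11.6594 = 40.6594 m
Step 4 — hydraulic power (P = rho*g*Q*H):
  P = 1000 * 9.81 * 0.122225 * 40.6594 = 48750 W
Therefore the hydraulic power required at the pump = 48750 W.


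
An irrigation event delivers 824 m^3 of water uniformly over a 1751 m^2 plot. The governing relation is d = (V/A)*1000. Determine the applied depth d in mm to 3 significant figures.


d = (824 / 1751) * 1000 = 471 mm
Therefore the applied depth d = 471 mm.


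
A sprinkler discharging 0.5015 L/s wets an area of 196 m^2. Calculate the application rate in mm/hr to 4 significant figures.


Approach: apply the application rate relation, rate = (Q/A)*3600.
rate = (0.5015 / 196) * 3600 = 9.211 mm/hr
Therefore the application rate = 9.211 mm/hr.


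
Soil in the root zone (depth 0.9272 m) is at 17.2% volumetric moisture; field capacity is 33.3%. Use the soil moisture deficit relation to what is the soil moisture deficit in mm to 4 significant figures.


Approach: apply the soil moisture deficit relation, SMD = (FC - theta)/100 * depth * 1000.
SMD = (33.3 - 17.2)/100 * 0.9272 * 1000 = 149.3 mm
Therefore the soil moisture deficit = 149.3 mm.


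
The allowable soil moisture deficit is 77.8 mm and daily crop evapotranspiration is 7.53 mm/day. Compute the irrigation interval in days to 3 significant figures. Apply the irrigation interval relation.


Approach: apply the irrigation interval relation, interval = SMD / ETc.
interval = 77.8 / 7.53 = 10.3 days
Therefore the irrigation interval = 10.3 days.


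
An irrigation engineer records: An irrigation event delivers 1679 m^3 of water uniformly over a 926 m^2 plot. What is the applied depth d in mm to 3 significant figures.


Approach: apply depth from volume over area, d = (V/A)*1000.
d = (1679 / 926) * 1000 = 1810 mm
Therefore the applied depth d = 1810 mm.


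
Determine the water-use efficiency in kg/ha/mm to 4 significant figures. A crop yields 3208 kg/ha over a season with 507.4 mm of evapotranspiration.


Approach: apply the water-use efficiency ratio, WUE = yield/ET.
WUE = 3208 / 507.4 = 6.322 kg/ha/mm
Therefore the water-use efficiency = 6.322 kg/ha/mm.


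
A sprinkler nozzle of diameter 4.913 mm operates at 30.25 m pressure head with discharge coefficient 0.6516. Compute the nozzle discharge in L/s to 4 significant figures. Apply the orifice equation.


Approach: apply the orifice equation, Q = Cd*A*sqrt(2*g*h), A = pi*(d/2)^2.
A = pi*(4.913e-3/2)^2 = 1.89576e-05 m^2
Q = 0.6516 * 1.89576e-05 * sqrt(2*9.81*30.25) * 1000 = 0.3009 L/s
Therefore the nozzle discharge = 0.3009 L/s.


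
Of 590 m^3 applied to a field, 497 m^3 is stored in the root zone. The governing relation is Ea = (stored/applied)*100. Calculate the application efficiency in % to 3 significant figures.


Ea = (497/590)*100 = 84.2 %
Therefore the application efficiency = 84.2 %.


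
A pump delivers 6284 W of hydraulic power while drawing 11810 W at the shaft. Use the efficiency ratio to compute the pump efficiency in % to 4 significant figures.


Approach: apply the efficiency ratio, eta = (P_out/P_in)*100.
eta = (6284 / 11810) * 100 = 53.21 %
Therefore the pump efficiency = 53.21 %.


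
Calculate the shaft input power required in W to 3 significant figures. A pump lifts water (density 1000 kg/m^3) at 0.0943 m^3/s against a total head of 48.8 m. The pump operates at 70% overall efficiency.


Approach: apply hydraulic power then efficiency conversion, P = rho*g*Q*H; P_in = P/eta.
Step 1 — hydraulic power (P = rho*g*Q*H):
  P = 1000 * 9.81 * 0.0943 * 48.8 = 45144 W
Step 2 — input power: P_in = P/eta = 45144 / 0.7 = 64500 W
Therefore the shaft input power required = 64500 W.


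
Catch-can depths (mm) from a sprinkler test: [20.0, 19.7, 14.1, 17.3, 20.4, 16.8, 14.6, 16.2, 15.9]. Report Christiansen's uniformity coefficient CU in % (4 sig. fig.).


Approach: apply Christiansen's uniformity coefficient, CU = (1 - mean_abs_deviation/mean)*100.
mean = 17.2222 mm
mean |d_i - mean| = 1.89136 mm
CU = (1 - 1.89136/17.2222)*100 = 89.02 %
Therefore Christiansen's uniformity coefficient CU = 89.02 %.


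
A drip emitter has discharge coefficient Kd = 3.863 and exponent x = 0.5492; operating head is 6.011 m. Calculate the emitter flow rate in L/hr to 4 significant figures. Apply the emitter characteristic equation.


Approach: apply the emitter characteristic equation, q = Kd * h^x.
q = 3.863 * 6.011^0.5492 = 10.34 L/hr
Therefore the emitter flow rate = 10.34 L/hr.


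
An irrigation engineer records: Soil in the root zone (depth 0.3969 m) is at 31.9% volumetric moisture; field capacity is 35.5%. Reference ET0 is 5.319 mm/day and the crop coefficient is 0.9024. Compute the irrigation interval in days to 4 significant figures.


Approach: apply soil-water budget scheduling, SMD = (FC-theta)/100*depth*1000; ETc = ET0*Kc; interval = SMD/ETc.
Step 1 — soil moisture deficit:
  SMD = (35.5 - 31.9)/100 * 0.3969 * 1000 = 14.2884 mm
Step 2 — daily crop ET (ETc = ET0*Kc):
  ETc = 5.319 * 0.9024 = 4.79987 mm/day
Step 3 — irrigation interval (SMD/ETc):
  interval = 14.2884 / 4.79987 = 2.977 days
Therefore the irrigation interval = 2.977 days.


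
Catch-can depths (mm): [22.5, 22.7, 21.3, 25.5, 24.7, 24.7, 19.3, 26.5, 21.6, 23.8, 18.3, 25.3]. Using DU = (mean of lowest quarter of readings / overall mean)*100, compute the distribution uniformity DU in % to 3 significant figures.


sorted lowest 3 of 12: [18.3, 19.3, 21.3] -> mean = 19.633 mm
overall mean = 23.017 mm
DU = (19.633/23.017)*100 = 85.3 %
Therefore the distribution uniformity DU = 85.3 %.


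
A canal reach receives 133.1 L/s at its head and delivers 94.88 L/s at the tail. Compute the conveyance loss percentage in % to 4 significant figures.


Approach: apply the conveyance loss ratio, loss% = ((Q_head - Q_tail)/Q_head)*100.
loss = ((133.1 - 94.88)/133.1)*100 = 28.72 %
Therefore the conveyance loss percentage = 28.72 %.


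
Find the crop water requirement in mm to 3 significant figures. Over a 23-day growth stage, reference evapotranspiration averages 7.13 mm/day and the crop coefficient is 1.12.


Approach: apply the crop water requirement relation, CWR = ET0 * Kc * days.
CWR = 7.13 * 1.12 * 23 = 184 mm
Therefore the crop water requirement = 184 mm.


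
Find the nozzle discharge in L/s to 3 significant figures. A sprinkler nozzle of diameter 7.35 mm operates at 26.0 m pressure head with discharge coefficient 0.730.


Approach: apply the orifice equation, Q = Cd*A*sqrt(2*g*h), A = pi*(d/2)^2.
A = pi*(7.35e-3/2)^2 = 4.2429e-05 m^2
Q = 0.730 * 4.2429e-05 * sqrt(2*9.81*26.0) * 1000 = 0.700 L/s
Therefore the nozzle discharge = 0.700 L/s.


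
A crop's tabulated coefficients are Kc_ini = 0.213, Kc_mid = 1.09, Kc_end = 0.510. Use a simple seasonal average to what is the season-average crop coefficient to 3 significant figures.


Approach: apply a simple seasonal average, Kc_avg = (Kc_ini + Kc_mid + Kc_end)/3.
Kc_avg = (0.213 + 1.09 + 0.510)/3 = 0.604
Therefore the season-average crop coefficient = 0.604.


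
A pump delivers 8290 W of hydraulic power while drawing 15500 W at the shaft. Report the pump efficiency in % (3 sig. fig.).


Approach: apply the efficiency ratio, eta = (P_out/P_in)*100.
eta = (8290 / 15500) * 100 = 53.5 %
Therefore the pump efficiency = 53.5 %.


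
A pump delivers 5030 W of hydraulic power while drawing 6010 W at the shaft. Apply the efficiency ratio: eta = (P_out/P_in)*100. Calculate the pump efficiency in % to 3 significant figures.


eta = (5030 / 6010) * 100 = 83.7 %
Therefore the pump efficiency = 83.7 %.


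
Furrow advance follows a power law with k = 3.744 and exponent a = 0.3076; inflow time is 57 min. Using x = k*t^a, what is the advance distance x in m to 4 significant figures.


x = 3.744 * 57^0.3076 = 12.99 m
Therefore the advance distance x = 12.99 m.


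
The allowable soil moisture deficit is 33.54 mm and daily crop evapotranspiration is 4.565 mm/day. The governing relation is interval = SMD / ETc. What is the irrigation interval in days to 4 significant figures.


interval = 33.54 / 4.565 = 7.347 days
Therefore the irrigation interval = 7.347 days.


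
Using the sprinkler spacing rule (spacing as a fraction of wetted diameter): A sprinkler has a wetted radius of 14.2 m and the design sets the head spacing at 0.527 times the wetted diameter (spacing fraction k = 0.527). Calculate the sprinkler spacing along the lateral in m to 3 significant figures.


Approach: apply the sprinkler spacing rule (spacing as a fraction of wetted diameter), S = k*(2*R).
S = 0.527 * (2 * 14.2) = 15.0 m
Therefore the sprinkler spacing along the lateral = 15.0 m.


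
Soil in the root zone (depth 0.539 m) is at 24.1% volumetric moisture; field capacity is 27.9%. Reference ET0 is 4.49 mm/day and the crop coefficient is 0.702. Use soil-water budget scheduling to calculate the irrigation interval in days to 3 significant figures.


Approach: apply soil-water budget scheduling, SMD = (FC-theta)/100*depth*1000; ETc = ET0*Kc; interval = SMD/ETc.
Step 1 — soil moisture deficit:
  SMD = (27.9 - 24.1)/100 * 0.539 * 1000 = 20.482 mm
Step 2 — daily crop ET (ETc = ET0*Kc):
  ETc = 4.49 * 0.702 = 3.1520 mm/day
Step 3 — irrigation interval (SMD/ETc):
  interval = 20.482 / 3.1520 = 6.50 days
Therefore the irrigation interval = 6.50 days.


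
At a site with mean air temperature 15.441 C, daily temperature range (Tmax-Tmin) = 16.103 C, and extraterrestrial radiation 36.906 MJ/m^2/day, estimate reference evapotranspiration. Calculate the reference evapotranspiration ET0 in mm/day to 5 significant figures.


Approach: apply the Hargreaves-Samani method, ET0 = 0.0023*(Tmean+17.8)*sqrt(Tmax-Tmin)*0.408*Ra.
ET0 = 0.0023*(15.441+17.8)*sqrt(16.103)*0.408*36.906 = 4.6197 mm/day
Therefore the reference evapotranspiration ET0 = 4.6197 mm/day.


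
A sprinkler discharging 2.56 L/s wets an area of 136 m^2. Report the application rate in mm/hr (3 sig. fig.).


Approach: apply the application rate relation, rate = (Q/A)*3600.
rate = (2.56 / 136) * 3600 = 67.8 mm/hr
Therefore the application rate = 67.8 mm/hr.


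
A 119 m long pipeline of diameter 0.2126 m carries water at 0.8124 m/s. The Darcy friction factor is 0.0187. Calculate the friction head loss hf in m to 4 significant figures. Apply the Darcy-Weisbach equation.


Approach: apply the Darcy-Weisbach equation, hf = f*(L/D)*(v^2/(2g)).
hf = 0.0187 * (119/0.2126) * (0.8124^2 / (2*9.81))
hf = 0.3521 m
Therefore the friction head loss hf = 0.3521 m.


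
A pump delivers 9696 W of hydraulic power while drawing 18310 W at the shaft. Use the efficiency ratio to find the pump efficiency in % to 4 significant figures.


Approach: apply the efficiency ratio, eta = (P_out/P_in)*100.
eta = (9696 / 18310) * 100 = 52.95 %
Therefore the pump efficiency = 52.95 %.


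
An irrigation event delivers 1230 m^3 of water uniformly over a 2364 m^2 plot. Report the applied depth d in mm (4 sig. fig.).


Approach: apply depth from volume over area, d = (V/A)*1000.
d = (1230 / 2364) * 1000 = 520.3 mm
Therefore the applied depth d = 520.3 mm.


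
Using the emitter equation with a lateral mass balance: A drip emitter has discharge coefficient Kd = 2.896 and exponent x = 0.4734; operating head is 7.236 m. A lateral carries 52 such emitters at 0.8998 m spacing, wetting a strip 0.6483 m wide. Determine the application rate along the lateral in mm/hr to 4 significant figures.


Approach: apply the emitter equation with a lateral mass balance, q = Kd*h^x; Q = n*q; rate = Q/(n*spacing*width).
Step 1 — single emitter flow (q = Kd*h^x):
  q = 2.896 * 7.236^0.4734 = 7.39069 L/hr
Step 2 — total lateral flow: Q = 52 * 7.39069 = 384.316 L/hr
Step 3 — wetted area: A = 52 * 0.8998 * 0.6483 = 30.3337 m^2
Step 4 — application rate: Q/A = 384.316/30.3337 = 12.67 mm/hr
Therefore the application rate along the lateral = 12.67 mm/hr.


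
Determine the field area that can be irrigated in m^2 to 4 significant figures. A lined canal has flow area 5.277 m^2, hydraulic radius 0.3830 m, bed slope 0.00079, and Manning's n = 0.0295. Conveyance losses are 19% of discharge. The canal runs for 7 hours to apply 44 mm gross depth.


Approach: apply Manning's equation with a conveyance and depth budget, Q = (1/n)*A*R^(2/3)*S^(1/2); Q_field = Q*(1-loss); Area = Q_field*t/(d/1000).
Step 1 — canal discharge (Manning's equation):
  Q = (1/0.0295) * 5.277 * 0.3830^(2/3) * 0.00079^(1/2) = 2.65162 m^3/s
Step 2 — delivered flow: Q_field = 2.65162*(1 - 19/100) = 2.14781 m^3/s
Step 3 — volume delivered: V = 2.14781 * 7*3600 = 54124.8 m^3
Step 4 — area served: A = V / (depth/1000) = 54124.8 / 0.044 = 1230000 m^2
Therefore the field area that can be irrigated = 1230000 m^2.


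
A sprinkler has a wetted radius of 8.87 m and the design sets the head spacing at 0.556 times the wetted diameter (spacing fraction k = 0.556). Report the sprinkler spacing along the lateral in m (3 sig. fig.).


Approach: apply the sprinkler spacing rule (spacing as a fraction of wetted diameter), S = k*(2*R).
S = 0.556 * (2 * 8.87) = 9.86 m
Therefore the sprinkler spacing along the lateral = 9.86 m.


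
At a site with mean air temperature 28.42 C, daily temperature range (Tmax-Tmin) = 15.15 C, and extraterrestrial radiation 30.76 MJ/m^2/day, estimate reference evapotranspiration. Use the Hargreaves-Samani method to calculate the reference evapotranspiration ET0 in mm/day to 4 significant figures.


Approach: apply the Hargreaves-Samani method, ET0 = 0.0023*(Tmean+17.8)*sqrt(Tmax-Tmin)*0.408*Ra.
ET0 = 0.0023*(28.42+17.8)*sqrt(15.15)*0.408*30.76 = 5.193 mm/day
Therefore the reference evapotranspiration ET0 = 5.193 mm/day.


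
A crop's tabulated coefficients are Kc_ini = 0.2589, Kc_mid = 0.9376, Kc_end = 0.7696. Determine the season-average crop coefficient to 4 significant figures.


Approach: apply a simple seasonal average, Kc_avg = (Kc_ini + Kc_mid + Kc_end)/3.
Kc_avg = (0.2589 + 0.9376 + 0.7696)/3 = 0.6554
Therefore the season-average crop coefficient = 0.6554.


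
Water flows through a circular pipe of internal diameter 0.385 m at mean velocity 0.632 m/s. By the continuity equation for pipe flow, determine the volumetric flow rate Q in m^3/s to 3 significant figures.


Approach: apply the continuity equation for pipe flow, Q = A * v with A = pi*(D/2)^2.
A = pi*(0.385/2)^2 = 0.11642 m^2
Q = 0.11642 * 0.632 = 0.0736 m^3/s
Therefore the volumetric flow rate Q = 0.0736 m^3/s.


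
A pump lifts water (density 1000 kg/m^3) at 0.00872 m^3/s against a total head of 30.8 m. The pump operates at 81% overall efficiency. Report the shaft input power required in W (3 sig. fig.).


Approach: apply hydraulic power then efficiency conversion, P = rho*g*Q*H; P_in = P/eta.
Step 1 — hydraulic power (P = rho*g*Q*H):
  P = 1000 * 9.81 * 0.00872 * 30.8 = 2634.7 W
Step 2 — input power: P_in = P/eta = 2634.7 / 0.81 = 3250 W
Therefore the shaft input power required = 3250 W.


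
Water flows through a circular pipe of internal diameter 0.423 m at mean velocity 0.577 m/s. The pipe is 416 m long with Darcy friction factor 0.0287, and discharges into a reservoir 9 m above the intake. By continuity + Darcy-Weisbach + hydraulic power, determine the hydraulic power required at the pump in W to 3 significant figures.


Approach: apply continuity + Darcy-Weisbach + hydraulic power, Q = A*v; hf = f*(L/D)*(v^2/(2g)); H = static + hf; P = rho*g*Q*H.
Step 1 — flow rate (continuity, Q = A*v):
  A = pi*(0.423/2)^2 = 0.14053 m^2
  Q = 0.14053 * 0.577 = 0.081086 m^3/s
Step 2 — friction head loss (Darcy-Weisbach):
  hf = 0.0287 * (416/0.423) * (0.577^2 / (2*9.81))
  hf = 0.47895 m
Step 3 — total head: H = 9 + 0.47895 = 9.4789 m
Step 4 — hydraulic power (P = rho*g*Q*H):
  P = 1000 * 9.81 * 0.081086 * 9.4789 = 7540 W
Therefore the hydraulic power required at the pump = 7540 W.


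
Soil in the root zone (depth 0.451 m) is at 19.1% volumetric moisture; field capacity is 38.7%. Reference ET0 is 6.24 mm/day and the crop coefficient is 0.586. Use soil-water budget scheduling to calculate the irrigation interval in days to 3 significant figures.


Approach: apply soil-water budget scheduling, SMD = (FC-theta)/100*depth*1000; ETc = ET0*Kc; interval = SMD/ETc.
Step 1 — soil moisture deficit:
  SMD = (38.7 - 19.1)/100 * 0.451 * 1000 = 88.396 mm
Step 2 — daily crop ET (ETc = ET0*Kc):
  ETc = 6.24 * 0.586 = 3.6566 mm/day
Step 3 — irrigation interval (SMD/ETc):
  interval = 88.396 / 3.6566 = 24.2 days
Therefore the irrigation interval = 24.2 days.


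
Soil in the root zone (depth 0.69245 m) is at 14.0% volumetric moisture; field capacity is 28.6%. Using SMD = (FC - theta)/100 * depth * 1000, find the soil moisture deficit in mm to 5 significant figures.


SMD = (28.6 - 14.0)/100 * 0.69245 * 1000 = 101.10 mm
Therefore the soil moisture deficit = 101.10 mm.


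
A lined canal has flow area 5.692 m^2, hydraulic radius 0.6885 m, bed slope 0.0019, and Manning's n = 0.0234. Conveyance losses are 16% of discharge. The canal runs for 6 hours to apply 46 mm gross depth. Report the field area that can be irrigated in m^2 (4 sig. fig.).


Approach: apply Manning's equation with a conveyance and depth budget, Q = (1/n)*A*R^(2/3)*S^(1/2); Q_field = Q*(1-loss); Area = Q_field*t/(d/1000).
Step 1 — canal discharge (Manning's equation):
  Q = (1/0.0234) * 5.692 * 0.6885^(2/3) * 0.0019^(1/2) = 8.26726 m^3/s
Step 2 — delivered flow: Q_field = 8.26726*(1 - 16/100) = 6.94450 m^3/s
Step 3 — volume delivered: V = 6.94450 * 6*3600 = 150001 m^3
Step 4 — area served: A = V / (depth/1000) = 150001 / 0.046 = 3261000 m^2
Therefore the field area that can be irrigated = 3261000 m^2.


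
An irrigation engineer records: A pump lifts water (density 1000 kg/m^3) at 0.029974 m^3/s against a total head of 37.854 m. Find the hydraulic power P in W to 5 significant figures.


Approach: apply the hydraulic power relation, P = rho*g*Q*H.
P = 1000 * 9.81 * 0.029974 * 37.854 = 11131 W
Therefore the hydraulic power P = 11131 W.
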